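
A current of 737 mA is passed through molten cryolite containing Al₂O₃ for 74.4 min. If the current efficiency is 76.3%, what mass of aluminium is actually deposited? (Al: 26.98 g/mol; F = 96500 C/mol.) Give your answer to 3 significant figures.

Q = 0.737 × 4464 = 3290 C
n(e⁻) = 3290 / 96500 = 0.03409 mol
Al³⁺ + 3e⁻ → Al, so theoretical m(Al) = 0.01136 × 26.98 = 0.3065 g
Actual mass = 76.3% × 0.3065 = 0.234 g

0.234 g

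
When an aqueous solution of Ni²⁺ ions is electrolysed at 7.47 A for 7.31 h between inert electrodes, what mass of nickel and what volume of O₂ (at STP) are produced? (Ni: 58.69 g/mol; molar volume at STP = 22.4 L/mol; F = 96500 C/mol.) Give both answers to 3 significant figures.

Q = 7.47 × 26316 = 1.966×10^5 C; n(e⁻) = 1.966×10^5 / 96500 = 2.037 mol
Cathode: Ni²⁺ + 2e⁻ → Ni → n(Ni) = 2.037/2 = 1.019 mol → 59.8 g
Anode: 2H₂O → O₂ + 4H⁺ + 4e⁻ → n(O₂) = 2.037/4 = 0.5093 mol → 11.4 L

59.8 g Ni; 11.4 L O₂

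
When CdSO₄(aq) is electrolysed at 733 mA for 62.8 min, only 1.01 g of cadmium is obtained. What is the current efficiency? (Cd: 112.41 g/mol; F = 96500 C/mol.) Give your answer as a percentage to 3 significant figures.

Q = 0.733 × 3768 = 2762 C
n(e⁻) = 2762 / 96500 = 0.02862 mol
Cd²⁺ + 2e⁻ → Cd, so theoretical n(Cd) = 0.01431 mol → 1.609 g
Efficiency = 1.01 / 1.609 = 0.6277 = 62.8%

62.8%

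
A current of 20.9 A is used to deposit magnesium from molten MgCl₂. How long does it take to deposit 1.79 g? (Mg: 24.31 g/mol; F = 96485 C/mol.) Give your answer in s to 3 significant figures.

680 s

n(Mg) = 1.79 / 24.31 = 0.07363 mol
Mg²⁺ + 2e⁻ → Mg, so n(e⁻) = 2 × 0.07363 = 0.1473 mol
Q = 0.1473 × 96485 = 14210 C
t = Q / I = 14210 / 20.9 = 679.9 s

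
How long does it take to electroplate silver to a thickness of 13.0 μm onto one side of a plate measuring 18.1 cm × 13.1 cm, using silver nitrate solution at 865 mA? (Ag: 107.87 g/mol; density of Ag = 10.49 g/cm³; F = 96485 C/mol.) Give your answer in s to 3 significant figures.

3340 s

Plated area = 18.1 × 13.1 = 237.1 cm²
Volume = 237.1 × 13.0×10⁻⁴ cm = 0.3082 cm³
m(Ag) = 0.3082 × 10.49 = 3.233 g
n(Ag) = 3.233 / 107.87 = 0.02997 mol; n(e⁻) = 0.02997 mol
Q = 0.02997 × 96485 = 2892 C
t = 2892 / 0.865 = 3343 s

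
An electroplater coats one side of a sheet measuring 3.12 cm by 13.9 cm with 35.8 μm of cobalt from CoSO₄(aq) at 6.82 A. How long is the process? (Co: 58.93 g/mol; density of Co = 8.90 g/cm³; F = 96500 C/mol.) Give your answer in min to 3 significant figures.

Plated area = 3.12 × 13.9 = 43.37 cm²
Volume = 43.37 × 35.8×10⁻⁴ cm = 0.1553 cm³
m(Co) = 0.1553 × 8.90 = 1.382 g
n(Co) = 1.382 / 58.93 = 0.02345 mol; n(e⁻) = 2 × 0.02345 = 0.04690 mol
Q = 0.04690 × 96500 = 4526 C
t = 4526 / 6.82 = 663.6 s = 11.1 min

11.1 min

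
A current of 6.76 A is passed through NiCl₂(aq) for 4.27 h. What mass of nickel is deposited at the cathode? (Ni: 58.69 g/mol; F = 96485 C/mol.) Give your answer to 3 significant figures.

31.6 g

Q = It = 6.76 × 15372 = 1.039×10^5 C
Moles of electrons = 1.039×10^5 / 96485 = 1.077 mol
Ni²⁺ + 2e⁻ → Ni, so n(Ni) = 1.077 / 2 = 0.5385 mol
m = 0.5385 × 58.69 = 31.6 g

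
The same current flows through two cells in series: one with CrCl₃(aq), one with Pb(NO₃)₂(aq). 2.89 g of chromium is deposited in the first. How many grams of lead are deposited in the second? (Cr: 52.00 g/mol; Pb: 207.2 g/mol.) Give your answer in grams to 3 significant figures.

17.3 g

n(Cr) = 2.89 / 52.00 = 0.05558 mol
Cr³⁺ + 3e⁻ → Cr, so n(e⁻) = 3 × 0.05558 = 0.1667 mol
In series, the same 0.1667 mol of electrons flows through the second cell.
Pb²⁺ + 2e⁻ → Pb, so n(Pb) = 0.1667 / 2 = 0.08335 mol
m(Pb) = 0.08335 × 207.2 = 17.3 g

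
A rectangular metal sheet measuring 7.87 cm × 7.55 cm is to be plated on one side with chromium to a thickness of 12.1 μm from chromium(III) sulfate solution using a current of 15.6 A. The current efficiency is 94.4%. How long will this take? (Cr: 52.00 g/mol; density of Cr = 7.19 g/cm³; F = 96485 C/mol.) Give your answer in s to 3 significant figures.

195 s

Plated area = 7.87 × 7.55 = 59.42 cm²
Volume = 59.42 × 12.1×10⁻⁴ cm = 0.07190 cm³
m(Cr) = 0.07190 × 7.19 = 0.5170 g
n(Cr) = 0.5170 / 52.00 = 0.009942 mol; n(e⁻) = 3 × 0.009942 = 0.02983 mol
Q = 0.02983 × 96485 / 0.944 = 3049 C
t = 3049 / 15.6 = 195.4 s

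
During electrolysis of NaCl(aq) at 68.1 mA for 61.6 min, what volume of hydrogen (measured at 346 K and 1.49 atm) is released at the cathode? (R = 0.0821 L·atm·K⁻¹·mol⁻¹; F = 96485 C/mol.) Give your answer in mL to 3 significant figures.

Charge passed = 0.0681 × 3696 = 251.7 C
Moles of electrons = 251.7 / 96485 = 0.002609 mol
2H⁺ + 2e⁻ → H₂, so n(H₂) = 0.002609 / 2 = 0.001305 mol
V = nRT/P = 0.001305 × 0.0821 × 346 / 1.49 = 0.02488 L
= 24.9 mL

24.9 mL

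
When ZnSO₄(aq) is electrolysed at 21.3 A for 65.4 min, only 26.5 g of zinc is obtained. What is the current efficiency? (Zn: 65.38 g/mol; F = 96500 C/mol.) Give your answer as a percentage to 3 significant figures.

Q = 21.3 × 3924 = 83580 C
n(e⁻) = 83580 / 96500 = 0.8661 mol
Zn²⁺ + 2e⁻ → Zn, so theoretical n(Zn) = 0.4331 mol → 28.32 g
Efficiency = 26.5 / 28.32 = 0.9357 = 93.6%

93.6%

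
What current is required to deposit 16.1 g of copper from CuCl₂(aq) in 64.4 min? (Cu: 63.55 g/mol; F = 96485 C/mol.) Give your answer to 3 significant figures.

12.7 A

n(Cu) = 16.1 / 63.55 = 0.2533 mol
Cu²⁺ + 2e⁻ → Cu, so n(e⁻) = 2 × 0.2533 = 0.5066 mol
Q = 0.5066 × 96485 = 48880 C
I = Q / t = 48880 / 3864 s = 12.7 A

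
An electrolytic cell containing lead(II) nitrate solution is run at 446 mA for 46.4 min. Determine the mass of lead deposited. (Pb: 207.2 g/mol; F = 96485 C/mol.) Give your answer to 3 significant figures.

Q = 0.446 A × 2784 s = 1242 C
Moles of electrons = 1242 / 96485 = 0.01287 mol
Pb²⁺ + 2e⁻ → Pb, so n(Pb) = 0.01287 / 2 = 0.006435 mol
m = 0.006435 × 207.2 = 1.33 g

1.33 g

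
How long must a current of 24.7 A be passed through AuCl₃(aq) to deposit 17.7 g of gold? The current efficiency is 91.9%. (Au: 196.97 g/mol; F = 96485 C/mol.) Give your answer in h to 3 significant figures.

n(Au) = 17.7 / 196.97 = 0.08986 mol
Au³⁺ + 3e⁻ → Au, so n(e⁻) = 3 × 0.08986 = 0.2696 mol
Q = 0.2696 × 96485 / 0.919 = 28310 C
t = Q / I = 28310 / 24.7 = 1146 s = 0.318 h

0.318 h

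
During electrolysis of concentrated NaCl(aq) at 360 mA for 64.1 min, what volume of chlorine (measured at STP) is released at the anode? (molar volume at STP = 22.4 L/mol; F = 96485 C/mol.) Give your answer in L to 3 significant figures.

Q = It = 0.360 × 3846 = 1385 C
n(e⁻) = 1385 / 96485 = 0.01435 mol
2Cl⁻ → Cl₂ + 2e⁻, so n(Cl₂) = 0.01435 / 2 = 0.007175 mol
V = 0.007175 × 22.4 = 0.1607 L

0.161 L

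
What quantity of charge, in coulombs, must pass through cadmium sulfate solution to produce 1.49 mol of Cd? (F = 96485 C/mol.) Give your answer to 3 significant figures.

Cd²⁺ + 2e⁻ → Cd, so n(e⁻) = 2 × 1.49 = 2.980 mol
Q = 2.980 × 96485 = 2.875×10^5 C

2.88×10^5 C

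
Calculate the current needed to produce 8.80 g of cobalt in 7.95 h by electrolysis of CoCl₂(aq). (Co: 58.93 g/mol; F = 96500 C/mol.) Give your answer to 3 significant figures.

n(Co) = 8.80 / 58.93 = 0.1493 mol
Co²⁺ + 2e⁻ → Co, so n(e⁻) = 2 × 0.1493 = 0.2986 mol
Q = 0.2986 × 96500 = 28810 C
I = Q / t = 28810 / 28620 s = 1.01 A

1.01 A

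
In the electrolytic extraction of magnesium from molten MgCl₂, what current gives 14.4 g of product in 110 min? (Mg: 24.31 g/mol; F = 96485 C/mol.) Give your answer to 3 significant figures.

n(Mg) = 14.4 / 24.31 = 0.5923 mol
Mg²⁺ + 2e⁻ → Mg, so n(e⁻) = 2 × 0.5923 = 1.185 mol
Q = 1.185 × 96485 = 1.143×10^5 C
I = Q / t = 1.143×10^5 / 6600 s = 17.3 A

17.3 A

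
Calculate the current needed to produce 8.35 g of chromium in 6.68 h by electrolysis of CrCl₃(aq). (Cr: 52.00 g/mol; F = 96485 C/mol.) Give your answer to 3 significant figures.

1.93 A

n(Cr) = 8.35 / 52.00 = 0.1606 mol
Cr³⁺ + 3e⁻ → Cr, so n(e⁻) = 3 × 0.1606 = 0.4818 mol
Q = 0.4818 × 96485 = 46490 C
I = Q / t = 46490 / 24048 s = 1.93 A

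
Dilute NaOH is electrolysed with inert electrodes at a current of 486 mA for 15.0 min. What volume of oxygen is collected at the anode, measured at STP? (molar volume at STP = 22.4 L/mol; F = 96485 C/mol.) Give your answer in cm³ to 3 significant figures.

25.4 cm³

Q = It = 0.486 × 900 = 437.4 C
Moles of electrons = 437.4 / 96485 = 0.004533 mol
2H₂O → O₂ + 4H⁺ + 4e⁻, so n(O₂) = 0.004533 / 4 = 0.001133 mol
V = 0.001133 × 22.4 = 0.02538 L
= 25.4 cm³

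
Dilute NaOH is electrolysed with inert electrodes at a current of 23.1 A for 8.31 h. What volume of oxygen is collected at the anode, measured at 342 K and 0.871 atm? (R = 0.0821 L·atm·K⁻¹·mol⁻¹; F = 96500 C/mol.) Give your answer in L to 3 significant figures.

Q = It = 23.1 × 29916 = 6.911×10^5 C
Moles of electrons = 6.911×10^5 / 96500 = 7.162 mol
2H₂O → O₂ + 4H⁺ + 4e⁻, so n(O₂) = 7.162 / 4 = 1.791 mol
V = nRT/P = 1.791 × 0.0821 × 342 / 0.871 = 57.74 L

57.7 L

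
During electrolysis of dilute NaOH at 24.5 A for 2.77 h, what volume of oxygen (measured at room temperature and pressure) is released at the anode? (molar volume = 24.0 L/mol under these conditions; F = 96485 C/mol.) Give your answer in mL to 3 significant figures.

15200 mL

Q = 24.5 A × 9972 s = 2.443×10^5 C
Moles of electrons = 2.443×10^5 / 96485 = 2.532 mol
2H₂O → O₂ + 4H⁺ + 4e⁻, so n(O₂) = 2.532 / 4 = 0.6330 mol
V = 0.6330 × 24.0 = 15.19 L
= 15200 mL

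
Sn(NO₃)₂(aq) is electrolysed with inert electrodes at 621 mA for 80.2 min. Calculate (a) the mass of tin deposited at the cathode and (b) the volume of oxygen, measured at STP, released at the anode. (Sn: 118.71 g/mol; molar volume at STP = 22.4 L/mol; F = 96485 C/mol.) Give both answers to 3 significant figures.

1.84 g Sn; 0.173 L O₂

Q = 0.621 × 4812 = 2988 C; n(e⁻) = 2988 / 96485 = 0.03097 mol
Cathode: Sn²⁺ + 2e⁻ → Sn → n(Sn) = 0.03097/2 = 0.01549 mol → 1.84 g
Anode: 2H₂O → O₂ + 4H⁺ + 4e⁻ → n(O₂) = 0.03097/4 = 0.007743 mol → 0.173 L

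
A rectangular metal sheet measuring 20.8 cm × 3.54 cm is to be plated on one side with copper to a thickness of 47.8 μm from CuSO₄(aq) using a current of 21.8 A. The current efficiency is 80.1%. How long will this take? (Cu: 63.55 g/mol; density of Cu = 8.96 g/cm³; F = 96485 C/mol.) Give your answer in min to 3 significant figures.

Plated area = 20.8 × 3.54 = 73.63 cm²
Volume = 73.63 × 47.8×10⁻⁴ cm = 0.3520 cm³
m(Cu) = 0.3520 × 8.96 = 3.154 g
n(Cu) = 3.154 / 63.55 = 0.04963 mol; n(e⁻) = 2 × 0.04963 = 0.09926 mol
Q = 0.09926 × 96485 / 0.801 = 11960 C
t = 11960 / 21.8 = 548.6 s = 9.14 min

9.14 min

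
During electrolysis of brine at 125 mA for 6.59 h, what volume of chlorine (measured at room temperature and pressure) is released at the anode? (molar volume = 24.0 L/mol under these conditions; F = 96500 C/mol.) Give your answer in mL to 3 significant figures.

Charge passed = 0.125 × 23724 = 2966 C
n(e⁻) = 2966 / 96500 = 0.03074 mol
2Cl⁻ → Cl₂ + 2e⁻, so n(Cl₂) = 0.03074 / 2 = 0.01537 mol
V = 0.01537 × 24.0 = 0.3689 L
= 369 mL

369 mL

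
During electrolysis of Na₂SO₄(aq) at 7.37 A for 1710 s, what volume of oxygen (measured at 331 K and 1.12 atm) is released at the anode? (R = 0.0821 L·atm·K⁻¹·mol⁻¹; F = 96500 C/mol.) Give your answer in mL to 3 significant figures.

Q = 7.37 A × 1710 s = 12600 C
Moles of electrons = 12600 / 96500 = 0.1306 mol
2H₂O → O₂ + 4H⁺ + 4e⁻, so n(O₂) = 0.1306 / 4 = 0.03265 mol
V = nRT/P = 0.03265 × 0.0821 × 331 / 1.12 = 0.7922 L
= 792 mL

792 mL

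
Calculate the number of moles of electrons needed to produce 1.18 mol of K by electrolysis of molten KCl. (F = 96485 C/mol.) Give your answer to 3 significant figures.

K⁺ + e⁻ → K, so n(e⁻) = 1 × 1.18 = 1.180 mol

1.18 mol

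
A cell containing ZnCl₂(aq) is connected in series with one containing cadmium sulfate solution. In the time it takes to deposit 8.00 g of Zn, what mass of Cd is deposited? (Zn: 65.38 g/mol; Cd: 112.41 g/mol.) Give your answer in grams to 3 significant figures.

n(Zn) = 8.00 / 65.38 = 0.1224 mol
Zn²⁺ + 2e⁻ → Zn, so n(e⁻) = 2 × 0.1224 = 0.2448 mol
Since the cells are in series, n(e⁻) in the Cd cell is also 0.2448 mol.
Cd²⁺ + 2e⁻ → Cd, so n(Cd) = 0.2448 / 2 = 0.1224 mol
m(Cd) = 0.1224 × 112.41 = 13.8 g

13.8 g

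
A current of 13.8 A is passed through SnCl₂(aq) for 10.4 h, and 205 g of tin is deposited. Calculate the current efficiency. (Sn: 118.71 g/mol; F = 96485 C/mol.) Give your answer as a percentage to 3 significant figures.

64.5%

Q = 13.8 × 37440 = 5.167×10^5 C
n(e⁻) = 5.167×10^5 / 96485 = 5.355 mol
Sn²⁺ + 2e⁻ → Sn, so theoretical n(Sn) = 2.678 mol → 317.9 g
Efficiency = 205 / 317.9 = 0.6449 = 64.5%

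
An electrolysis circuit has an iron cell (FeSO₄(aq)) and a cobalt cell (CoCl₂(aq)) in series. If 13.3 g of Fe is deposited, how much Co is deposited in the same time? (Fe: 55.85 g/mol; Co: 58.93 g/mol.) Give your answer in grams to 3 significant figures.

14.0 g

n(Fe) = 13.3 / 55.85 = 0.2381 mol
Fe²⁺ + 2e⁻ → Fe, so n(e⁻) = 2 × 0.2381 = 0.4762 mol
In series, the same 0.4762 mol of electrons flows through the second cell.
Co²⁺ + 2e⁻ → Co, so n(Co) = 0.4762 / 2 = 0.2381 mol
m(Co) = 0.2381 × 58.93 = 14.0 g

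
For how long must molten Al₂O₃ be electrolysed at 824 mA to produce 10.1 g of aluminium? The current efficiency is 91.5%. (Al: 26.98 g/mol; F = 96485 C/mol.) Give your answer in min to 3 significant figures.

n(Al) = 10.1 / 26.98 = 0.3744 mol
Al³⁺ + 3e⁻ → Al, so n(e⁻) = 3 × 0.3744 = 1.123 mol
Q = 1.123 × 96485 / 0.915 = 1.184×10^5 C
t = Q / I = 1.184×10^5 / 0.824 = 1.437×10^5 s = 2400 min

2400 min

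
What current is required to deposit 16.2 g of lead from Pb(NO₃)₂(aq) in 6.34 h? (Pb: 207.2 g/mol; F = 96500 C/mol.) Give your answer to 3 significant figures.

0.661 A

n(Pb) = 16.2 / 207.2 = 0.07819 mol
Pb²⁺ + 2e⁻ → Pb, so n(e⁻) = 2 × 0.07819 = 0.1564 mol
Q = 0.1564 × 96500 = 15090 C
I = Q / t = 15090 / 22824 s = 0.661 A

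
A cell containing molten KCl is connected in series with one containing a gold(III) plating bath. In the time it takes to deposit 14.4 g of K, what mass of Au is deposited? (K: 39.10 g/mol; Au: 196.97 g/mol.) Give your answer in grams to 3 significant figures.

n(K) = 14.4 / 39.10 = 0.3683 mol
K⁺ + e⁻ → K, so n(e⁻) = 0.3683 mol
Same current for the same time ⇒ same n(e⁻) = 0.3683 mol in both cells.
Au³⁺ + 3e⁻ → Au, so n(Au) = 0.3683 / 3 = 0.1228 mol
m(Au) = 0.1228 × 196.97 = 24.2 g

24.2 g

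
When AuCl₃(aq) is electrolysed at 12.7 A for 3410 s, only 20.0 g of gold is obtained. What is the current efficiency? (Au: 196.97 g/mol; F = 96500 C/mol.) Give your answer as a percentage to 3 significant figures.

Q = 12.7 × 3410 = 43310 C
n(e⁻) = 43310 / 96500 = 0.4488 mol
Au³⁺ + 3e⁻ → Au, so theoretical n(Au) = 0.1496 mol → 29.47 g
Efficiency = 20.0 / 29.47 = 0.6787 = 67.9%

67.9%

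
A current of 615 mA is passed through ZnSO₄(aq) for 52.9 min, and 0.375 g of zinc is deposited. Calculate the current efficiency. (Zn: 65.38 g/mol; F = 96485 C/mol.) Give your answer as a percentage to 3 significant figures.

Q = 0.615 × 3174 = 1952 C
n(e⁻) = 1952 / 96485 = 0.02023 mol
Zn²⁺ + 2e⁻ → Zn, so theoretical n(Zn) = 0.01012 mol → 0.6616 g
Efficiency = 0.375 / 0.6616 = 0.5668 = 56.7%

56.7%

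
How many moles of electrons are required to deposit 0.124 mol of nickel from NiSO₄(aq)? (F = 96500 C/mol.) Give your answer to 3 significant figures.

Ni²⁺ + 2e⁻ → Ni, so n(e⁻) = 2 × 0.124 = 0.2480 mol

0.248 mol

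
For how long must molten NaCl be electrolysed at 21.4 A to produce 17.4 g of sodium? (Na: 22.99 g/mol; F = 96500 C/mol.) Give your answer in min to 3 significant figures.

56.9 min

n(Na) = 17.4 / 22.99 = 0.7569 mol
Na⁺ + e⁻ → Na, so n(e⁻) = 0.7569 mol
Q = 0.7569 × 96500 = 73040 C
t = Q / I = 73040 / 21.4 = 3413 s = 56.9 min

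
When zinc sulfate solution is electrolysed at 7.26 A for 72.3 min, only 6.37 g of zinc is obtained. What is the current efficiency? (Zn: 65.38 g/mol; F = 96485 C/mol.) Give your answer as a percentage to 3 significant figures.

Q = 7.26 × 4338 = 31490 C
n(e⁻) = 31490 / 96485 = 0.3264 mol
Zn²⁺ + 2e⁻ → Zn, so theoretical n(Zn) = 0.1632 mol → 10.67 g
Efficiency = 6.37 / 10.67 = 0.5970 = 59.7%

59.7%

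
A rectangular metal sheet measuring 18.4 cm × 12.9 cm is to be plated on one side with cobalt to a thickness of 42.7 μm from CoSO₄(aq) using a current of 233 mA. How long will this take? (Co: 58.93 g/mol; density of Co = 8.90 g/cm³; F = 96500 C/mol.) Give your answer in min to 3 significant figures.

Plated area = 18.4 × 12.9 = 237.4 cm²
Volume = 237.4 × 42.7×10⁻⁴ cm = 1.014 cm³
m(Co) = 1.014 × 8.90 = 9.025 g
n(Co) = 9.025 / 58.93 = 0.1531 mol; n(e⁻) = 2 × 0.1531 = 0.3062 mol
Q = 0.3062 × 96500 = 29550 C
t = 29550 / 0.233 = 1.268×10^5 s = 2110 min

2110 min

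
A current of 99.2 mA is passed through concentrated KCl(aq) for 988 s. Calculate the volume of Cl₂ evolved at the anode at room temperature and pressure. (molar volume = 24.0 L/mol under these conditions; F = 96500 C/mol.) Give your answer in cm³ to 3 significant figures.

Charge passed = 0.0992 × 988 = 98.01 C
Moles of electrons = 98.01 / 96500 = 0.001016 mol
2Cl⁻ → Cl₂ + 2e⁻, so n(Cl₂) = 0.001016 / 2 = 5.080×10^-4 mol
V = 5.080×10^-4 × 24.0 = 0.01219 L
= 12.2 cm³

12.2 cm³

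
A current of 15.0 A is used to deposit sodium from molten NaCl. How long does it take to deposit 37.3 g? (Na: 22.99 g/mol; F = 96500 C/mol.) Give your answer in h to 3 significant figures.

n(Na) = 37.3 / 22.99 = 1.622 mol
Na⁺ + e⁻ → Na, so n(e⁻) = 1.622 mol
Q = 1.622 × 96500 = 1.565×10^5 C
t = Q / I = 1.565×10^5 / 15.0 = 10430 s = 2.90 h

2.90 h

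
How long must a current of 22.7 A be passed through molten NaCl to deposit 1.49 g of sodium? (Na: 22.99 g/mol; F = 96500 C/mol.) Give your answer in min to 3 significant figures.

n(Na) = 1.49 / 22.99 = 0.06481 mol
Na⁺ + e⁻ → Na, so n(e⁻) = 0.06481 mol
Q = 0.06481 × 96500 = 6254 C
t = Q / I = 6254 / 22.7 = 275.5 s = 4.59 min

4.59 min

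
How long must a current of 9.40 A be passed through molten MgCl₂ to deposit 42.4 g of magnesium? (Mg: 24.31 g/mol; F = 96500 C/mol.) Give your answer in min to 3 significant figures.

n(Mg) = 42.4 / 24.31 = 1.744 mol
Mg²⁺ + 2e⁻ → Mg, so n(e⁻) = 2 × 1.744 = 3.488 mol
Q = 3.488 × 96500 = 3.366×10^5 C
t = Q / I = 3.366×10^5 / 9.40 = 35810 s = 597 min

597 min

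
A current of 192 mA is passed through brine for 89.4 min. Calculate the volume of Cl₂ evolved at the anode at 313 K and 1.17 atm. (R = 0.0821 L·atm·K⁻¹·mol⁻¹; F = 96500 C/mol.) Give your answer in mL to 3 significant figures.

Charge passed = 0.192 × 5364 = 1030 C
Moles of electrons = 1030 / 96500 = 0.01067 mol
2Cl⁻ → Cl₂ + 2e⁻, so n(Cl₂) = 0.01067 / 2 = 0.005335 mol
V = nRT/P = 0.005335 × 0.0821 × 313 / 1.17 = 0.1172 L
= 117 mL

117 mL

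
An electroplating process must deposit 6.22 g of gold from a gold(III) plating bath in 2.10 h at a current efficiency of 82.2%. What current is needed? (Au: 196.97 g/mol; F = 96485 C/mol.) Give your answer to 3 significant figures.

n(Au) = 6.22 / 196.97 = 0.03158 mol
Au³⁺ + 3e⁻ → Au, so n(e⁻) = 3 × 0.03158 = 0.09474 mol
Q = 0.09474 × 96485 / 0.822 = 11120 C
I = Q / t = 11120 / 7560 s = 1.47 A

1.47 A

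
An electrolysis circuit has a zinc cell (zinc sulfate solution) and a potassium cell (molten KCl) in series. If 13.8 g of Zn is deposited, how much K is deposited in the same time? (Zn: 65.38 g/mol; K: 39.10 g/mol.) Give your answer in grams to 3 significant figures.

n(Zn) = 13.8 / 65.38 = 0.2111 mol
Zn²⁺ + 2e⁻ → Zn, so n(e⁻) = 2 × 0.2111 = 0.4222 mol
Since the cells are in series, n(e⁻) in the K cell is also 0.4222 mol.
K⁺ + e⁻ → K, so n(K) = 0.4222 mol
m(K) = 0.4222 × 39.10 = 16.5 g

16.5 g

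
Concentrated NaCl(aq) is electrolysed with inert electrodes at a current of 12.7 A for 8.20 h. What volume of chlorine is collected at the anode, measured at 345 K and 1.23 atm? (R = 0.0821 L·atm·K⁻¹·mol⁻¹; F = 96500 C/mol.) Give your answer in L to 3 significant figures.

44.7 L

Charge passed = 12.7 × 29520 = 3.749×10^5 C
Moles of electrons = 3.749×10^5 / 96500 = 3.885 mol
2Cl⁻ → Cl₂ + 2e⁻, so n(Cl₂) = 3.885 / 2 = 1.943 mol
V = nRT/P = 1.943 × 0.0821 × 345 / 1.23 = 44.74 L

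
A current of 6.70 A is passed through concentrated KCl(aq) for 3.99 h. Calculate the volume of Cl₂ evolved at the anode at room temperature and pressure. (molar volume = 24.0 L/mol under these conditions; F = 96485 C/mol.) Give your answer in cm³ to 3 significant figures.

12000 cm³

Charge passed = 6.70 × 14364 = 96240 C
n(e⁻) = 96240 / 96485 = 0.9975 mol
2Cl⁻ → Cl₂ + 2e⁻, so n(Cl₂) = 0.9975 / 2 = 0.4988 mol
V = 0.4988 × 24.0 = 11.97 L
= 12000 cm³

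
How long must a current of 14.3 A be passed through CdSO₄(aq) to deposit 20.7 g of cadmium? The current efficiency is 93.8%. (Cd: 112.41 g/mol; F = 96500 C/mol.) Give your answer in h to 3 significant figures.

n(Cd) = 20.7 / 112.41 = 0.1841 mol
Cd²⁺ + 2e⁻ → Cd, so n(e⁻) = 2 × 0.1841 = 0.3682 mol
Q = 0.3682 × 96500 / 0.938 = 37880 C
t = Q / I = 37880 / 14.3 = 2649 s = 0.736 h

0.736 h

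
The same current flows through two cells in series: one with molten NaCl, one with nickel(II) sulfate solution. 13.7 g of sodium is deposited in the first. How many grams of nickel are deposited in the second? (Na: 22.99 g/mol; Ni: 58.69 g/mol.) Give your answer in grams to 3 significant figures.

17.5 g

n(Na) = 13.7 / 22.99 = 0.5959 mol
Na⁺ + e⁻ → Na, so n(e⁻) = 0.5959 mol
In series, the same 0.5959 mol of electrons flows through the second cell.
Ni²⁺ + 2e⁻ → Ni, so n(Ni) = 0.5959 / 2 = 0.2980 mol
m(Ni) = 0.2980 × 58.69 = 17.5 g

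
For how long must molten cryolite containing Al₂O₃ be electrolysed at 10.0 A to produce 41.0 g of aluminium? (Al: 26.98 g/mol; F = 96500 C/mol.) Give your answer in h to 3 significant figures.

n(Al) = 41.0 / 26.98 = 1.520 mol
Al³⁺ + 3e⁻ → Al, so n(e⁻) = 3 × 1.520 = 4.560 mol
Q = 4.560 × 96500 = 4.400×10^5 C
t = Q / I = 4.400×10^5 / 10.0 = 44000 s = 12.2 h

12.2 h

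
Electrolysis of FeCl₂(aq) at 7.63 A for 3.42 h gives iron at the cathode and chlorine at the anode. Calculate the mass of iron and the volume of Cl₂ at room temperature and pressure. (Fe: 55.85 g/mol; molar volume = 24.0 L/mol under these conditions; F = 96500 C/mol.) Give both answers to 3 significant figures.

27.2 g Fe; 11.7 L Cl₂

Q = 7.63 × 12312 = 93940 C; n(e⁻) = 93940 / 96500 = 0.9735 mol
Cathode: Fe²⁺ + 2e⁻ → Fe → n(Fe) = 0.9735/2 = 0.4868 mol → 27.2 g
Anode: 2Cl⁻ → Cl₂ + 2e⁻ → n(Cl₂) = 0.9735/2 = 0.4868 mol → 11.7 L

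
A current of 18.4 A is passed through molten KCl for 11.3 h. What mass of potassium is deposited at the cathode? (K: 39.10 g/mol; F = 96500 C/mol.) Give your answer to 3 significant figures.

Q = 18.4 A × 40680 s = 7.485×10^5 C
Moles of electrons = 7.485×10^5 / 96500 = 7.756 mol
K⁺ + e⁻ → K, so n(K) = 7.756 mol
m = 7.756 × 39.10 = 303 g

303 g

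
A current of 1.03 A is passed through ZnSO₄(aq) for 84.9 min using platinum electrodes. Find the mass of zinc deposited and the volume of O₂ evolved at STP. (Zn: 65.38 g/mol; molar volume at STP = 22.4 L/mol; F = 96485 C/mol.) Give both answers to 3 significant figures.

1.78 g Zn; 0.305 L O₂

Q = 1.03 × 5094 = 5247 C; n(e⁻) = 5247 / 96485 = 0.05438 mol
Cathode: Zn²⁺ + 2e⁻ → Zn → n(Zn) = 0.05438/2 = 0.02719 mol → 1.78 g
Anode: 2H₂O → O₂ + 4H⁺ + 4e⁻ → n(O₂) = 0.05438/4 = 0.01360 mol → 0.305 L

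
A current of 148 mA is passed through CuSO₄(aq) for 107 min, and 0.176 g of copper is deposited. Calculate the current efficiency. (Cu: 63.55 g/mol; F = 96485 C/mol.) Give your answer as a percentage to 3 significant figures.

56.2%

Q = 0.148 × 6420 = 950.2 C
n(e⁻) = 950.2 / 96485 = 0.009848 mol
Cu²⁺ + 2e⁻ → Cu, so theoretical n(Cu) = 0.004924 mol → 0.3129 g
Efficiency = 0.176 / 0.3129 = 0.5625 = 56.2%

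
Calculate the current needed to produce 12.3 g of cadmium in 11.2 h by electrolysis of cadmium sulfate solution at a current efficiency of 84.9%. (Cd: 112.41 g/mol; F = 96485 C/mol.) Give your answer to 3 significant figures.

n(Cd) = 12.3 / 112.41 = 0.1094 mol
Cd²⁺ + 2e⁻ → Cd, so n(e⁻) = 2 × 0.1094 = 0.2188 mol
Q = 0.2188 × 96485 / 0.849 = 24870 C
I = Q / t = 24870 / 40320 s = 0.617 A

0.617 A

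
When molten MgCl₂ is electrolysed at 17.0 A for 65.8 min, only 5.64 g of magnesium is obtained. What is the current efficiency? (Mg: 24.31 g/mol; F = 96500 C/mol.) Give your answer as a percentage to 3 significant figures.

66.7%

Q = 17.0 × 3948 = 67120 C
n(e⁻) = 67120 / 96500 = 0.6955 mol
Mg²⁺ + 2e⁻ → Mg, so theoretical n(Mg) = 0.3478 mol → 8.455 g
Efficiency = 5.64 / 8.455 = 0.6671 = 66.7%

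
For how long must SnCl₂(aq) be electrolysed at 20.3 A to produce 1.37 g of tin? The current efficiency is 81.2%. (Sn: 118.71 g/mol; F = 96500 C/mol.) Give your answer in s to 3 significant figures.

135 s

n(Sn) = 1.37 / 118.71 = 0.01154 mol
Sn²⁺ + 2e⁻ → Sn, so n(e⁻) = 2 × 0.01154 = 0.02308 mol
Q = 0.02308 × 96500 / 0.812 = 2743 C
t = Q / I = 2743 / 20.3 = 135.1 s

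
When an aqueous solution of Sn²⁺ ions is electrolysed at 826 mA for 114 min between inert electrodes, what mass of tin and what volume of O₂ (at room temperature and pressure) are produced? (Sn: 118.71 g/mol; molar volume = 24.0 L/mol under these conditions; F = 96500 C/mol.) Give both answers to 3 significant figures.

Q = 0.826 × 6840 = 5650 C; n(e⁻) = 5650 / 96500 = 0.05855 mol
Cathode: Sn²⁺ + 2e⁻ → Sn → n(Sn) = 0.05855/2 = 0.02928 mol → 3.48 g
Anode: 2H₂O → O₂ + 4H⁺ + 4e⁻ → n(O₂) = 0.05855/4 = 0.01464 mol → 0.351 L

3.48 g Sn; 0.351 L O₂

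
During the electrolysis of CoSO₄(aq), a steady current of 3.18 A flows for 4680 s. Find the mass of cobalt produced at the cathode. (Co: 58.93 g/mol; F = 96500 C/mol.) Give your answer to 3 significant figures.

4.54 g

Q = 3.18 A × 4680 s = 14880 C
n(e⁻) = Q/F = 14880/96500 = 0.1542 mol
Co²⁺ + 2e⁻ → Co, so n(Co) = 0.1542 / 2 = 0.07710 mol
m = 0.07710 × 58.93 = 4.54 g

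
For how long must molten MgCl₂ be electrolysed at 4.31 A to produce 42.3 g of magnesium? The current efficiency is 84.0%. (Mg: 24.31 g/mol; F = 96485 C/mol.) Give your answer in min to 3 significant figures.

1550 min

n(Mg) = 42.3 / 24.31 = 1.740 mol
Mg²⁺ + 2e⁻ → Mg, so n(e⁻) = 2 × 1.740 = 3.480 mol
Q = 3.480 × 96485 / 0.840 = 3.997×10^5 C
t = Q / I = 3.997×10^5 / 4.31 = 92740 s = 1550 min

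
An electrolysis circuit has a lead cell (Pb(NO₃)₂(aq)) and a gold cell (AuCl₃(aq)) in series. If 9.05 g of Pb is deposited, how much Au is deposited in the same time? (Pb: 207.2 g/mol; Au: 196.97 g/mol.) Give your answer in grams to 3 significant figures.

n(Pb) = 9.05 / 207.2 = 0.04368 mol
Pb²⁺ + 2e⁻ → Pb, so n(e⁻) = 2 × 0.04368 = 0.08736 mol
Same current for the same time ⇒ same n(e⁻) = 0.08736 mol in both cells.
Au³⁺ + 3e⁻ → Au, so n(Au) = 0.08736 / 3 = 0.02912 mol
m(Au) = 0.02912 × 196.97 = 5.74 g

5.74 g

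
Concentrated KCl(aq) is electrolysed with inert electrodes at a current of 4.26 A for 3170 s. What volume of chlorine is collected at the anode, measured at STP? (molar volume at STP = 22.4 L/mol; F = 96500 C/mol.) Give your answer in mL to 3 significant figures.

Charge passed = 4.26 × 3170 = 13500 C
n(e⁻) = Q/F = 13500/96500 = 0.1399 mol
2Cl⁻ → Cl₂ + 2e⁻, so n(Cl₂) = 0.1399 / 2 = 0.06995 mol
V = 0.06995 × 22.4 = 1.567 L
= 1570 mL

1570 mL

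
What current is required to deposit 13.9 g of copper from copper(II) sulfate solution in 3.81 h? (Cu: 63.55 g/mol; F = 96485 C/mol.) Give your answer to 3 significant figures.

3.08 A

n(Cu) = 13.9 / 63.55 = 0.2187 mol
Cu²⁺ + 2e⁻ → Cu, so n(e⁻) = 2 × 0.2187 = 0.4374 mol
Q = 0.4374 × 96485 = 42200 C
I = Q / t = 42200 / 13716 s = 3.08 A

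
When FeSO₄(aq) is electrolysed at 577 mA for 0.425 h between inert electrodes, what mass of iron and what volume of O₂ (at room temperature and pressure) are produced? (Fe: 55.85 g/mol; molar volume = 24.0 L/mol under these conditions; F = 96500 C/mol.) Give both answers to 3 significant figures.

0.255 g Fe; 0.0549 L O₂

Q = 0.577 × 1530 = 882.8 C; n(e⁻) = 882.8 / 96500 = 0.009148 mol
Cathode: Fe²⁺ + 2e⁻ → Fe → n(Fe) = 0.009148/2 = 0.004574 mol → 0.255 g
Anode: 2H₂O → O₂ + 4H⁺ + 4e⁻ → n(O₂) = 0.009148/4 = 0.002287 mol → 0.0549 L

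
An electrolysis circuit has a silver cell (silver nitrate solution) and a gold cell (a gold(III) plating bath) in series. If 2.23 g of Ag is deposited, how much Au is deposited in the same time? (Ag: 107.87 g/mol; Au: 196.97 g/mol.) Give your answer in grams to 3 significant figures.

n(Ag) = 2.23 / 107.87 = 0.02067 mol
Ag⁺ + e⁻ → Ag, so n(e⁻) = 0.02067 mol
Since the cells are in series, n(e⁻) in the Au cell is also 0.02067 mol.
Au³⁺ + 3e⁻ → Au, so n(Au) = 0.02067 / 3 = 0.006890 mol
m(Au) = 0.006890 × 196.97 = 1.36 g

1.36 g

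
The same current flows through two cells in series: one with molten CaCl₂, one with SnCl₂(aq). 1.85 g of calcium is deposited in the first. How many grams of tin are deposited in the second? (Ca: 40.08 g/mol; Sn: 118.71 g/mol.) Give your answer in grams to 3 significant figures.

n(Ca) = 1.85 / 40.08 = 0.04616 mol
Ca²⁺ + 2e⁻ → Ca, so n(e⁻) = 2 × 0.04616 = 0.09232 mol
In series, the same 0.09232 mol of electrons flows through the second cell.
Sn²⁺ + 2e⁻ → Sn, so n(Sn) = 0.09232 / 2 = 0.04616 mol
m(Sn) = 0.04616 × 118.71 = 5.48 g

5.48 g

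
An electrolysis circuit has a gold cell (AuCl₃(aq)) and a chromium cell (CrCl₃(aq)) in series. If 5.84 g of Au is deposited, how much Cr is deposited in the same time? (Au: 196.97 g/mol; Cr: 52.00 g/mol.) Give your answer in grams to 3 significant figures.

1.54 g

n(Au) = 5.84 / 196.97 = 0.02965 mol
Au³⁺ + 3e⁻ → Au, so n(e⁻) = 3 × 0.02965 = 0.08895 mol
Since the cells are in series, n(e⁻) in the Cr cell is also 0.08895 mol.
Cr³⁺ + 3e⁻ → Cr, so n(Cr) = 0.08895 / 3 = 0.02965 mol
m(Cr) = 0.02965 × 52.00 = 1.54 g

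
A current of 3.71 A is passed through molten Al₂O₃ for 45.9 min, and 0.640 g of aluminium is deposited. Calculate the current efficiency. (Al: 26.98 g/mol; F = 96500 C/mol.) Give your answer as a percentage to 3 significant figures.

Q = 3.71 × 2754 = 10220 C
n(e⁻) = 10220 / 96500 = 0.1059 mol
Al³⁺ + 3e⁻ → Al, so theoretical n(Al) = 0.03530 mol → 0.9524 g
Efficiency = 0.640 / 0.9524 = 0.6720 = 67.2%

67.2%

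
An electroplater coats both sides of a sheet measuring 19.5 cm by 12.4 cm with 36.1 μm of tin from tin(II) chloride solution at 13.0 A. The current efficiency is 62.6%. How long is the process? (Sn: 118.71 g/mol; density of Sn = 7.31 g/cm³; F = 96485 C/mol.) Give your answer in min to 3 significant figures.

42.5 min

Plated area = 2 × 19.5 × 12.4 = 483.6 cm²
Volume = 483.6 × 36.1×10⁻⁴ cm = 1.746 cm³
m(Sn) = 1.746 × 7.31 = 12.76 g
n(Sn) = 12.76 / 118.71 = 0.1075 mol; n(e⁻) = 2 × 0.1075 = 0.2150 mol
Q = 0.2150 × 96485 / 0.626 = 33140 C
t = 33140 / 13.0 = 2549 s = 42.5 min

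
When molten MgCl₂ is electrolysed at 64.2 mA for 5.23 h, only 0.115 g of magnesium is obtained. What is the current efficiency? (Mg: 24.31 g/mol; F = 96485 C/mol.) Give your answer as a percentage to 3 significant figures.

75.5%

Q = 0.0642 × 18828 = 1209 C
n(e⁻) = 1209 / 96485 = 0.01253 mol
Mg²⁺ + 2e⁻ → Mg, so theoretical n(Mg) = 0.006265 mol → 0.1523 g
Efficiency = 0.115 / 0.1523 = 0.7551 = 75.5%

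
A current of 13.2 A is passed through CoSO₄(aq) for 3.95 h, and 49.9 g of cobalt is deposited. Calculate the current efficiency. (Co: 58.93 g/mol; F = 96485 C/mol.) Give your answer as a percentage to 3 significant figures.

87.1%

Q = 13.2 × 14220 = 1.877×10^5 C
n(e⁻) = 1.877×10^5 / 96485 = 1.945 mol
Co²⁺ + 2e⁻ → Co, so theoretical n(Co) = 0.9725 mol → 57.31 g
Efficiency = 49.9 / 57.31 = 0.8707 = 87.1%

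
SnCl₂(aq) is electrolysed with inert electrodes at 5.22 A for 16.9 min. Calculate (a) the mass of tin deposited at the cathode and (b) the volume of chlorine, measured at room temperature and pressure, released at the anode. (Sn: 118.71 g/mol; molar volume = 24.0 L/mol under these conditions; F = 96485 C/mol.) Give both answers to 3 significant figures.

Q = 5.22 × 1014 = 5293 C; n(e⁻) = 5293 / 96485 = 0.05486 mol
Cathode: Sn²⁺ + 2e⁻ → Sn → n(Sn) = 0.05486/2 = 0.02743 mol → 3.26 g
Anode: 2Cl⁻ → Cl₂ + 2e⁻ → n(Cl₂) = 0.05486/2 = 0.02743 mol → 0.658 L

3.26 g Sn; 0.658 L Cl₂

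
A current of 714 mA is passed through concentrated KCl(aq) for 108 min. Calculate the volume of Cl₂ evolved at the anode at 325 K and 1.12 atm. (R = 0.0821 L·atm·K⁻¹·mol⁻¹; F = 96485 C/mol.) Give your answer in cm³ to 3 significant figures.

Q = It = 0.714 × 6480 = 4627 C
n(e⁻) = 4627 / 96485 = 0.04796 mol
2Cl⁻ → Cl₂ + 2e⁻, so n(Cl₂) = 0.04796 / 2 = 0.02398 mol
V = nRT/P = 0.02398 × 0.0821 × 325 / 1.12 = 0.5713 L
= 571 cm³

571 cm³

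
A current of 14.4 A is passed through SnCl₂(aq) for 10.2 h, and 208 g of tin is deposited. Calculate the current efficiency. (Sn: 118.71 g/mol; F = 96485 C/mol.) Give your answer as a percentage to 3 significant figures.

Q = 14.4 × 36720 = 5.288×10^5 C
n(e⁻) = 5.288×10^5 / 96485 = 5.481 mol
Sn²⁺ + 2e⁻ → Sn, so theoretical n(Sn) = 2.741 mol → 325.4 g
Efficiency = 208 / 325.4 = 0.6392 = 63.9%

63.9%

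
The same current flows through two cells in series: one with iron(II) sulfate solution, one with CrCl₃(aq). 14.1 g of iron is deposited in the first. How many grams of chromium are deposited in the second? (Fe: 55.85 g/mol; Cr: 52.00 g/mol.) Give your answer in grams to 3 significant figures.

8.75 g

n(Fe) = 14.1 / 55.85 = 0.2525 mol
Fe²⁺ + 2e⁻ → Fe, so n(e⁻) = 2 × 0.2525 = 0.5050 mol
In series, the same 0.5050 mol of electrons flows through the second cell.
Cr³⁺ + 3e⁻ → Cr, so n(Cr) = 0.5050 / 3 = 0.1683 mol
m(Cr) = 0.1683 × 52.00 = 8.75 g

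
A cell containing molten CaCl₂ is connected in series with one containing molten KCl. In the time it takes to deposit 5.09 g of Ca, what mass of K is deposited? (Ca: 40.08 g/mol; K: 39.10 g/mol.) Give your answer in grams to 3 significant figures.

n(Ca) = 5.09 / 40.08 = 0.1270 mol
Ca²⁺ + 2e⁻ → Ca, so n(e⁻) = 2 × 0.1270 = 0.2540 mol
In series, the same 0.2540 mol of electrons flows through the second cell.
K⁺ + e⁻ → K, so n(K) = 0.2540 mol
m(K) = 0.2540 × 39.10 = 9.93 g

9.93 g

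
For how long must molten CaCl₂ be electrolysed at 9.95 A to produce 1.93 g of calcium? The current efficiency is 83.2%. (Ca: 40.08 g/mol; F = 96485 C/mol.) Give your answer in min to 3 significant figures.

n(Ca) = 1.93 / 40.08 = 0.04815 mol
Ca²⁺ + 2e⁻ → Ca, so n(e⁻) = 2 × 0.04815 = 0.09630 mol
Q = 0.09630 × 96485 / 0.832 = 11170 C
t = Q / I = 11170 / 9.95 = 1123 s = 18.7 min

18.7 min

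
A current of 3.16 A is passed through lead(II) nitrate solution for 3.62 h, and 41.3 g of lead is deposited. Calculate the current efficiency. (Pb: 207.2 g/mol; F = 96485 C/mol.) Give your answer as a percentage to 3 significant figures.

Q = 3.16 × 13032 = 41180 C
n(e⁻) = 41180 / 96485 = 0.4268 mol
Pb²⁺ + 2e⁻ → Pb, so theoretical n(Pb) = 0.2134 mol → 44.22 g
Efficiency = 41.3 / 44.22 = 0.9340 = 93.4%

93.4%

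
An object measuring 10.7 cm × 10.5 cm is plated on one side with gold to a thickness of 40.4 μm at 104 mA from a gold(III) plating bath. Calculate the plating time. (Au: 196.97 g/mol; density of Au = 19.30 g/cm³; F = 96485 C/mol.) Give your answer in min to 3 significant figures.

2060 min

Plated area = 10.7 × 10.5 = 112.4 cm²
Volume = 112.4 × 40.4×10⁻⁴ cm = 0.4541 cm³
m(Au) = 0.4541 × 19.30 = 8.764 g
n(Au) = 8.764 / 196.97 = 0.04449 mol; n(e⁻) = 3 × 0.04449 = 0.1335 mol
Q = 0.1335 × 96485 = 12880 C
t = 12880 / 0.104 = 1.238×10^5 s = 2060 min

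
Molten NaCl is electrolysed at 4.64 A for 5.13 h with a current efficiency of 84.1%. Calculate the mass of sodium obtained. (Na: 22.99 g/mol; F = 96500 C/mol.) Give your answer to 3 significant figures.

17.2 g

Q = 4.64 × 18468 = 85690 C
n(e⁻) = 85690 / 96500 = 0.8880 mol
Na⁺ + e⁻ → Na, so theoretical m(Na) = 0.8880 × 22.99 = 20.42 g
Actual mass = 84.1% × 20.42 = 17.2 g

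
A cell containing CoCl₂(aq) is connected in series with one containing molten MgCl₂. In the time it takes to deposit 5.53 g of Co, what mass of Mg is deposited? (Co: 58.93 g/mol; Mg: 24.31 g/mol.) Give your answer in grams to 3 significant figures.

2.28 g

n(Co) = 5.53 / 58.93 = 0.09384 mol
Co²⁺ + 2e⁻ → Co, so n(e⁻) = 2 × 0.09384 = 0.1877 mol
Since the cells are in series, n(e⁻) in the Mg cell is also 0.1877 mol.
Mg²⁺ + 2e⁻ → Mg, so n(Mg) = 0.1877 / 2 = 0.09385 mol
m(Mg) = 0.09385 × 24.31 = 2.28 g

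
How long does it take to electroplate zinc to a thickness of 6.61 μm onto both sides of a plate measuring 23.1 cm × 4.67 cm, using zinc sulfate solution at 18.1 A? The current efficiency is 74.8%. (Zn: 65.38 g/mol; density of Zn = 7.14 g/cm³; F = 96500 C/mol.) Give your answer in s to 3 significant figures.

Plated area = 2 × 23.1 × 4.67 = 215.8 cm²
Volume = 215.8 × 6.61×10⁻⁴ cm = 0.1426 cm³
m(Zn) = 0.1426 × 7.14 = 1.018 g
n(Zn) = 1.018 / 65.38 = 0.01557 mol; n(e⁻) = 2 × 0.01557 = 0.03114 mol
Q = 0.03114 × 96500 / 0.748 = 4017 C
t = 4017 / 18.1 = 221.9 s

222 s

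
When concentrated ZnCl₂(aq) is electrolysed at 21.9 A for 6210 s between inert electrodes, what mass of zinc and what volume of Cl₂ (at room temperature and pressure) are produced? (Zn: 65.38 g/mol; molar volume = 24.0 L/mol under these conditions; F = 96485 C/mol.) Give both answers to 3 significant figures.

Q = 21.9 × 6210 = 1.360×10^5 C; n(e⁻) = 1.360×10^5 / 96485 = 1.410 mol
Cathode: Zn²⁺ + 2e⁻ → Zn → n(Zn) = 1.410/2 = 0.7050 mol → 46.1 g
Anode: 2Cl⁻ → Cl₂ + 2e⁻ → n(Cl₂) = 1.410/2 = 0.7050 mol → 16.9 L

46.1 g Zn; 16.9 L Cl₂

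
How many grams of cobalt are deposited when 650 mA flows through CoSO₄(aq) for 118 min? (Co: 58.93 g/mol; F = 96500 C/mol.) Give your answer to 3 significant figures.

1.41 g

Charge passed = 0.650 × 7080 = 4602 C
n(e⁻) = Q/F = 4602/96500 = 0.04769 mol
Co²⁺ + 2e⁻ → Co, so n(Co) = 0.04769 / 2 = 0.02385 mol
m = 0.02385 × 58.93 = 1.41 g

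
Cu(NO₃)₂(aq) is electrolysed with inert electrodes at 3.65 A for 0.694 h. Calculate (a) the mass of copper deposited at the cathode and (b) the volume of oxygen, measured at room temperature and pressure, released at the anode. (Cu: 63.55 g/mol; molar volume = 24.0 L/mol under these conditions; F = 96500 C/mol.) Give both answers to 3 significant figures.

3.00 g Cu; 0.567 L O₂

Q = 3.65 × 2498.4 = 9119 C; n(e⁻) = 9119 / 96500 = 0.09450 mol
Cathode: Cu²⁺ + 2e⁻ → Cu → n(Cu) = 0.09450/2 = 0.04725 mol → 3.00 g
Anode: 2H₂O → O₂ + 4H⁺ + 4e⁻ → n(O₂) = 0.09450/4 = 0.02363 mol → 0.567 L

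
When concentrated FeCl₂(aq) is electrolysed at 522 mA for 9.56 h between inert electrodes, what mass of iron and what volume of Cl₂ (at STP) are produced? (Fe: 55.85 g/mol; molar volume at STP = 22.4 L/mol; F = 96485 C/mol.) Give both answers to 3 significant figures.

5.20 g Fe; 2.09 L Cl₂

Q = 0.522 × 34416 = 17970 C; n(e⁻) = 17970 / 96485 = 0.1862 mol
Cathode: Fe²⁺ + 2e⁻ → Fe → n(Fe) = 0.1862/2 = 0.09310 mol → 5.20 g
Anode: 2Cl⁻ → Cl₂ + 2e⁻ → n(Cl₂) = 0.1862/2 = 0.09310 mol → 2.09 L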